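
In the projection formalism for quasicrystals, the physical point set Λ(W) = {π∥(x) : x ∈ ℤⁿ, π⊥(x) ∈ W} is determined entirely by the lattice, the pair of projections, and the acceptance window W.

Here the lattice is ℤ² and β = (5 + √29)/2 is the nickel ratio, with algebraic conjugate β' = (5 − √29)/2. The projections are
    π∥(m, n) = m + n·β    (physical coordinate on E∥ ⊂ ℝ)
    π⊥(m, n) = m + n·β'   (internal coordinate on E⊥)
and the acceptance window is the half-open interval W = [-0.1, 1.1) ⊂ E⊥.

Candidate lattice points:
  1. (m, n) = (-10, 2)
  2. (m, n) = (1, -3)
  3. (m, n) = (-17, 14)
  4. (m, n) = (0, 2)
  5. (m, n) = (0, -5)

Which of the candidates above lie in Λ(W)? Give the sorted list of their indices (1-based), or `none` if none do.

5

β' = (5−√29)/2 ≈ -0.192582.
candidate 1: (m,n)=(-10,2) → π∥ = -10+2·β ≈ 0.385165, π⊥ = -10+2·β' ≈ -10.385165 ∉ [-0.1, 1.1) ⇒ out
candidate 2: (m,n)=(1,-3) → π∥ = 1-3·β ≈ -14.577747, π⊥ = 1-3·β' ≈ 1.577747 ∉ [-0.1, 1.1) ⇒ out
candidate 3: (m,n)=(-17,14) → π∥ = -17+14·β ≈ 55.696154, π⊥ = -17+14·β' ≈ -19.696154 ∉ [-0.1, 1.1) ⇒ out
candidate 4: (m,n)=(0,2) → π∥ = 0+2·β ≈ 10.385165, π⊥ = 0+2·β' ≈ -0.385165 ∉ [-0.1, 1.1) ⇒ out
candidate 5: (m,n)=(0,-5) → π∥ = 0-5·β ≈ -25.962912, π⊥ = 0-5·β' ≈ 0.962912 ∈ [-0.1, 1.1) ⇒ IN Λ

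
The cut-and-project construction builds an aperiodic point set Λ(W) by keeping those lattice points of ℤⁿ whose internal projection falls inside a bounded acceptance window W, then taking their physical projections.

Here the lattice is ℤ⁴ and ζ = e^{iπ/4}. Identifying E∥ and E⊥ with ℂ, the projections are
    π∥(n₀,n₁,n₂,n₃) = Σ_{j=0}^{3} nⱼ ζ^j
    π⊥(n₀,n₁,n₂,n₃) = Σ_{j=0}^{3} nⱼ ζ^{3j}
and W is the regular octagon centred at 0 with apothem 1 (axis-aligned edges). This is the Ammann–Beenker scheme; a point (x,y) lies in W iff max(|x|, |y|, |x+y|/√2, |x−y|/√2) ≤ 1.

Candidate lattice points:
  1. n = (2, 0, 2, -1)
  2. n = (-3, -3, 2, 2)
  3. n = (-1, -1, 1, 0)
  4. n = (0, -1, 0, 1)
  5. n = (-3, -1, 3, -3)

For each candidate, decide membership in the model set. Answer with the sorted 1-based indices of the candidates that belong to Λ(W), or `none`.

none

π⊥(n) = n₀ + n₁ζ³ + n₂ζ⁶ + n₃ζ⁹ where ζ = e^{iπ/4}.
#1 (2, 0, 2, -1): internal (1.2929, -2.7071); octagon support 2.8284 vs apothem 1 → ∉ W
#2 (-3, -3, 2, 2): internal (0.5355, -2.7071); octagon support 2.7071 vs apothem 1 → ∉ W
#3 (-1, -1, 1, 0): internal (-0.2929, -1.7071); octagon support 1.7071 vs apothem 1 → ∉ W
#4 (0, -1, 0, 1): internal (1.4142, 0.0000); octagon support 1.4142 vs apothem 1 → ∉ W
#5 (-3, -1, 3, -3): internal (-4.4142, -5.8284); octagon support 7.2426 vs apothem 1 → ∉ W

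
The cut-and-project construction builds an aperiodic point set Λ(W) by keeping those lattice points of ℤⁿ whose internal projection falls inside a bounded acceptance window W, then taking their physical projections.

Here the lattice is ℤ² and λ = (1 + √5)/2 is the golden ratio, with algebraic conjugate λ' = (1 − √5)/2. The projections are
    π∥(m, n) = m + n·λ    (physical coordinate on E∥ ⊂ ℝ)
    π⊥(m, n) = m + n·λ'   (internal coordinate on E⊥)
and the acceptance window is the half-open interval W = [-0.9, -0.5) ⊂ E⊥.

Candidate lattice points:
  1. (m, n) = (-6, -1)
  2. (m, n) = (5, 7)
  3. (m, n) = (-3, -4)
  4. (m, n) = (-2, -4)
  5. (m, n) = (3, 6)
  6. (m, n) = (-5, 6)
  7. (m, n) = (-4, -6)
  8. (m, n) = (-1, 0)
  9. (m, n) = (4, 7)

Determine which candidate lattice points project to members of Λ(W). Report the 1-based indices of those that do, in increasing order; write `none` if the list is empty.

Compute λ' = (1−√5)/2 = -0.6180, so π⊥(m,n) = m -0.6180·n.
candidate 1: (m,n)=(-6,-1) → π∥ = -6-1·λ ≈ -7.6180, π⊥ = -6-1·λ' ≈ -5.3820 ∉ [-0.9, -0.5) ⇒ out
candidate 2: (m,n)=(5,7) → π∥ = 5+7·λ ≈ 16.3262, π⊥ = 5+7·λ' ≈ 0.6738 ∉ [-0.9, -0.5) ⇒ out
candidate 3: (m,n)=(-3,-4) → π∥ = -3-4·λ ≈ -9.4721, π⊥ = -3-4·λ' ≈ -0.5279 ∈ [-0.9, -0.5) ⇒ IN Λ
candidate 4: (m,n)=(-2,-4) → π∥ = -2-4·λ ≈ -8.4721, π⊥ = -2-4·λ' ≈ 0.4721 ∉ [-0.9, -0.5) ⇒ out
candidate 5: (m,n)=(3,6) → π∥ = 3+6·λ ≈ 12.7082, π⊥ = 3+6·λ' ≈ -0.7082 ∈ [-0.9, -0.5) ⇒ IN Λ
candidate 6: (m,n)=(-5,6) → π∥ = -5+6·λ ≈ 4.7082, π⊥ = -5+6·λ' ≈ -8.7082 ∉ [-0.9, -0.5) ⇒ out
candidate 7: (m,n)=(-4,-6) → π∥ = -4-6·λ ≈ -13.7082, π⊥ = -4-6·λ' ≈ -0.2918 ∉ [-0.9, -0.5) ⇒ out
candidate 8: (m,n)=(-1,0) → π∥ = -1+0·λ ≈ -1.0000, π⊥ = -1+0·λ' ≈ -1.0000 ∉ [-0.9, -0.5) ⇒ out
candidate 9: (m,n)=(4,7) → π∥ = 4+7·λ ≈ 15.3262, π⊥ = 4+7·λ' ≈ -0.3262 ∉ [-0.9, -0.5) ⇒ out

3, 5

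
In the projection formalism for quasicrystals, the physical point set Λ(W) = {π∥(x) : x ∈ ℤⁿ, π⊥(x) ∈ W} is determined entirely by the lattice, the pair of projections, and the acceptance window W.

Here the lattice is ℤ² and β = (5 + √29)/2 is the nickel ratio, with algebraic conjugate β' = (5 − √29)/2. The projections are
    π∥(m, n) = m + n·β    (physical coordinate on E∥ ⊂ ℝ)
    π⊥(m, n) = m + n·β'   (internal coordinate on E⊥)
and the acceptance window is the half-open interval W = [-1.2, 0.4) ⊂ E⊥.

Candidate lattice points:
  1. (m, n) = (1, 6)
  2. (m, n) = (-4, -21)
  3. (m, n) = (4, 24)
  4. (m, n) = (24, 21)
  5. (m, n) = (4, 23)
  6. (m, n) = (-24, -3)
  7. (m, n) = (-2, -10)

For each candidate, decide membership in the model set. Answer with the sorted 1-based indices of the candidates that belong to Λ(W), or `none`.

β' = (5−√29)/2 ≈ -0.19258.
#1 (1,6): internal coord 1 + (6)·β' = -0.15549; -0.15549 ∈ [-1.2, 0.4) → IN Λ
#2 (-4,-21): internal coord -4 + (-21)·β' = +0.04423; +0.04423 ∈ [-1.2, 0.4) → IN Λ
#3 (4,24): internal coord 4 + (24)·β' = -0.62198; -0.62198 ∈ [-1.2, 0.4) → IN Λ
#4 (24,21): internal coord 24 + (21)·β' = +19.95577; +19.95577 ∉ [-1.2, 0.4) → out
#5 (4,23): internal coord 4 + (23)·β' = -0.42940; -0.42940 ∈ [-1.2, 0.4) → IN Λ
#6 (-24,-3): internal coord -24 + (-3)·β' = -23.42225; -23.42225 ∉ [-1.2, 0.4) → out
#7 (-2,-10): internal coord -2 + (-10)·β' = -0.07418; -0.07418 ∈ [-1.2, 0.4) → IN Λ

1, 2, 3, 5, 7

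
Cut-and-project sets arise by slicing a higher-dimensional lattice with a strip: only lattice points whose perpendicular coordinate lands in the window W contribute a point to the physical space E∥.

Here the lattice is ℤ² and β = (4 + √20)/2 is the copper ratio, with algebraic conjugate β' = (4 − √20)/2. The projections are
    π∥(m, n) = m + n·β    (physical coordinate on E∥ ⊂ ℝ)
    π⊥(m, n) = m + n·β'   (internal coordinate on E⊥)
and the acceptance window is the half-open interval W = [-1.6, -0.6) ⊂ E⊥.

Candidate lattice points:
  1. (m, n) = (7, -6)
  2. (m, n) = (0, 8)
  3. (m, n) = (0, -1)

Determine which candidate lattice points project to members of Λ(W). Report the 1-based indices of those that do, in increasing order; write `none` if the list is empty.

none

Numerically β ≈ 4.23607 and β' = −1/β ≈ -0.23607.
#1 (7,-6): internal coord 7 + (-6)·β' = +8.41641; +8.41641 ∉ [-1.6, -0.6) → out
#2 (0,8): internal coord 0 + (8)·β' = -1.88854; -1.88854 ∉ [-1.6, -0.6) → out
#3 (0,-1): internal coord 0 + (-1)·β' = +0.23607; +0.23607 ∉ [-1.6, -0.6) → out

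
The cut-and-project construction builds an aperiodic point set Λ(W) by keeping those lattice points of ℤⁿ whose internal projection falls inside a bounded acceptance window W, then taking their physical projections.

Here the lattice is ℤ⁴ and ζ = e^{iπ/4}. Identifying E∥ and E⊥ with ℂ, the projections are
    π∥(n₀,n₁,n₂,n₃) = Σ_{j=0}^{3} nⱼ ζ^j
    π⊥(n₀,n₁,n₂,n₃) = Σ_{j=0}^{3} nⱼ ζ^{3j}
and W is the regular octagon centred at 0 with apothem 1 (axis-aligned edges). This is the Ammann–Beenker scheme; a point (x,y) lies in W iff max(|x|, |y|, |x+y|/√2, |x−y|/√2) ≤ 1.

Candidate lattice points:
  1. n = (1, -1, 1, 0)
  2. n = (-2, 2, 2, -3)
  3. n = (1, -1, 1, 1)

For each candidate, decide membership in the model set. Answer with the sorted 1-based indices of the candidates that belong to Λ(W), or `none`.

With ζ = e^{iπ/4} the internal vectors are ζ^0,ζ^3,ζ^6,ζ^9.
#1 (1, -1, 1, 0): internal (1.707107, -1.707107); octagon support 2.414214 vs apothem 1 → ∉ W
#2 (-2, 2, 2, -3): internal (-5.535534, -2.707107); octagon support 5.828427 vs apothem 1 → ∉ W
#3 (1, -1, 1, 1): internal (2.414214, -1.000000); octagon support 2.414214 vs apothem 1 → ∉ W

none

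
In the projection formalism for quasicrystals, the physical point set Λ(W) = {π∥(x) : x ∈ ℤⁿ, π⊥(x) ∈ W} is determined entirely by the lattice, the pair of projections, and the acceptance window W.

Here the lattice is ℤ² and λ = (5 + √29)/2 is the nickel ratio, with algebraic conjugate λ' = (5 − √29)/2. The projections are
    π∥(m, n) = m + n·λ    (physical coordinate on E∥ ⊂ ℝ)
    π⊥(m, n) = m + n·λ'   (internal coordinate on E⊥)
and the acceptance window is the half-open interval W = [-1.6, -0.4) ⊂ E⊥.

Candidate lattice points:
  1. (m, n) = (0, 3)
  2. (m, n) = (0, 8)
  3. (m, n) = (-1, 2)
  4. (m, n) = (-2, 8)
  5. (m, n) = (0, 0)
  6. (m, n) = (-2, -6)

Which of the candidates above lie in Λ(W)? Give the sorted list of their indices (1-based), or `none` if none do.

Compute λ' = (5−√29)/2 = -0.19258, so π⊥(m,n) = m -0.19258·n.
#1 (0,3): internal coord 0 + (3)·λ' = -0.57775; -0.57775 ∈ [-1.6, -0.4) → IN Λ
#2 (0,8): internal coord 0 + (8)·λ' = -1.54066; -1.54066 ∈ [-1.6, -0.4) → IN Λ
#3 (-1,2): internal coord -1 + (2)·λ' = -1.38516; -1.38516 ∈ [-1.6, -0.4) → IN Λ
#4 (-2,8): internal coord -2 + (8)·λ' = -3.54066; -3.54066 ∉ [-1.6, -0.4) → out
#5 (0,0): internal coord 0 + (0)·λ' = +0.00000; +0.00000 ∉ [-1.6, -0.4) → out
#6 (-2,-6): internal coord -2 + (-6)·λ' = -0.84451; -0.84451 ∈ [-1.6, -0.4) → IN Λ

1, 2, 3, 6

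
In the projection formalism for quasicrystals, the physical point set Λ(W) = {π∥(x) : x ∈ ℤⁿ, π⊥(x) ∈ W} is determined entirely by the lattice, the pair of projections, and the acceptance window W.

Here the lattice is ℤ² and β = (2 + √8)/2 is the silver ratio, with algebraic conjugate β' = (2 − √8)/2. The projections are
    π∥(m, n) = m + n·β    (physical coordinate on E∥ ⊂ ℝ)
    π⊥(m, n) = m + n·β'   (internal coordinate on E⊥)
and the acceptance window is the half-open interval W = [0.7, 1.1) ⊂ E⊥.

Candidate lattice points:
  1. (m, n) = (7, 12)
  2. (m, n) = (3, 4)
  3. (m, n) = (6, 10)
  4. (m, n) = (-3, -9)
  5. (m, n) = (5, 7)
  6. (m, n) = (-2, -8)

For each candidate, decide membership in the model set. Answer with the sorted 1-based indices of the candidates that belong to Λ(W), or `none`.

4

β' = (2−√8)/2 ≈ -0.41421.
candidate 1: (m,n)=(7,12) → π∥ = 7+12·β ≈ 35.97056, π⊥ = 7+12·β' ≈ 2.02944 ∉ [0.7, 1.1) ⇒ out
candidate 2: (m,n)=(3,4) → π∥ = 3+4·β ≈ 12.65685, π⊥ = 3+4·β' ≈ 1.34315 ∉ [0.7, 1.1) ⇒ out
candidate 3: (m,n)=(6,10) → π∥ = 6+10·β ≈ 30.14214, π⊥ = 6+10·β' ≈ 1.85786 ∉ [0.7, 1.1) ⇒ out
candidate 4: (m,n)=(-3,-9) → π∥ = -3-9·β ≈ -24.72792, π⊥ = -3-9·β' ≈ 0.72792 ∈ [0.7, 1.1) ⇒ IN Λ
candidate 5: (m,n)=(5,7) → π∥ = 5+7·β ≈ 21.89949, π⊥ = 5+7·β' ≈ 2.10051 ∉ [0.7, 1.1) ⇒ out
candidate 6: (m,n)=(-2,-8) → π∥ = -2-8·β ≈ -21.31371, π⊥ = -2-8·β' ≈ 1.31371 ∉ [0.7, 1.1) ⇒ out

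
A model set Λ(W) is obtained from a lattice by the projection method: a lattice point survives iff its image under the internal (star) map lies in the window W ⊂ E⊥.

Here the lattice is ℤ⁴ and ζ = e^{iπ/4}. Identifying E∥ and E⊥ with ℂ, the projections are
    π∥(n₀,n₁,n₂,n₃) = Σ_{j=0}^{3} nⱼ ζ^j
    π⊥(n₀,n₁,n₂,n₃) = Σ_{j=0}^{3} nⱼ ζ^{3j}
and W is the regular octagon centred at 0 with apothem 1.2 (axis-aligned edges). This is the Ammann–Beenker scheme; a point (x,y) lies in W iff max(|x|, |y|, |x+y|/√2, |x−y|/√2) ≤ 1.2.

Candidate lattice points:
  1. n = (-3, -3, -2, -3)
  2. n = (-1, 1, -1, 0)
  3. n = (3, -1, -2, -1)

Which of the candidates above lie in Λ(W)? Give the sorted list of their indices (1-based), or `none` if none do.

π⊥(n) = n₀ + n₁ζ³ + n₂ζ⁶ + n₃ζ⁹ where ζ = e^{iπ/4}.
#1 (-3, -3, -2, -3): internal (-3.00000, -2.24264); octagon support 3.70711 vs apothem 1.2 → ∉ W
#2 (-1, 1, -1, 0): internal (-1.70711, 1.70711); octagon support 2.41421 vs apothem 1.2 → ∉ W
#3 (3, -1, -2, -1): internal (3.00000, 0.58579); octagon support 3.00000 vs apothem 1.2 → ∉ W

none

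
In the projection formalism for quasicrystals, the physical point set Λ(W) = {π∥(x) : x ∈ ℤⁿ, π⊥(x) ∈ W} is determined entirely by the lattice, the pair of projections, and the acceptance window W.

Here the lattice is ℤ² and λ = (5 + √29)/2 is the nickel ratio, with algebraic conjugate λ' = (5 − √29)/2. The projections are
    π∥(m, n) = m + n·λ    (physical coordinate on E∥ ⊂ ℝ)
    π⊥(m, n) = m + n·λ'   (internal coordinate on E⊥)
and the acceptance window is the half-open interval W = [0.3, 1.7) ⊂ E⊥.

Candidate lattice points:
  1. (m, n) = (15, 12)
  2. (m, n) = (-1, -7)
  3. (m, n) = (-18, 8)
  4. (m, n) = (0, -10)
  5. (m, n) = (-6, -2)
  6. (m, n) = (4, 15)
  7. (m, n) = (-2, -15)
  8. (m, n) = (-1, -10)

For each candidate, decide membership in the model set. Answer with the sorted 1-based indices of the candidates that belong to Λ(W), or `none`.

2, 6, 7, 8

λ' = (5−√29)/2 ≈ -0.1926.
candidate 1: (m,n)=(15,12) → π∥ = 15+12·λ ≈ 77.3110, π⊥ = 15+12·λ' ≈ 12.6890 ∉ [0.3, 1.7) ⇒ out
candidate 2: (m,n)=(-1,-7) → π∥ = -1-7·λ ≈ -37.3481, π⊥ = -1-7·λ' ≈ 0.3481 ∈ [0.3, 1.7) ⇒ IN Λ
candidate 3: (m,n)=(-18,8) → π∥ = -18+8·λ ≈ 23.5407, π⊥ = -18+8·λ' ≈ -19.5407 ∉ [0.3, 1.7) ⇒ out
candidate 4: (m,n)=(0,-10) → π∥ = 0-10·λ ≈ -51.9258, π⊥ = 0-10·λ' ≈ 1.9258 ∉ [0.3, 1.7) ⇒ out
candidate 5: (m,n)=(-6,-2) → π∥ = -6-2·λ ≈ -16.3852, π⊥ = -6-2·λ' ≈ -5.6148 ∉ [0.3, 1.7) ⇒ out
candidate 6: (m,n)=(4,15) → π∥ = 4+15·λ ≈ 81.8887, π⊥ = 4+15·λ' ≈ 1.1113 ∈ [0.3, 1.7) ⇒ IN Λ
candidate 7: (m,n)=(-2,-15) → π∥ = -2-15·λ ≈ -79.8887, π⊥ = -2-15·λ' ≈ 0.8887 ∈ [0.3, 1.7) ⇒ IN Λ
candidate 8: (m,n)=(-1,-10) → π∥ = -1-10·λ ≈ -52.9258, π⊥ = -1-10·λ' ≈ 0.9258 ∈ [0.3, 1.7) ⇒ IN Λ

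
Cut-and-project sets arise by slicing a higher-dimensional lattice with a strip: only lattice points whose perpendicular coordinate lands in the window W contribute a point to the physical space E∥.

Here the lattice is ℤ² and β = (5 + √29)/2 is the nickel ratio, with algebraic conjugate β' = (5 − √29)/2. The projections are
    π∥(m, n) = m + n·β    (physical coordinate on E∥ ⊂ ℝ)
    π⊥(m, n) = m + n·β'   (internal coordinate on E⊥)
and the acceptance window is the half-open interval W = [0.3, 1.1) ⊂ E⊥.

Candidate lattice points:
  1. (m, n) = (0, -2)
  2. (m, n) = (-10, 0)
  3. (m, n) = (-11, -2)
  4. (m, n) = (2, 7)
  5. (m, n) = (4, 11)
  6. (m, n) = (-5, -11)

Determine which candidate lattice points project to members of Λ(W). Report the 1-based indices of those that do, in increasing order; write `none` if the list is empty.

Numerically β ≈ 5.1926 and β' = −1/β ≈ -0.1926.
[1] lift (0,-2): star map gives 0.3852; window check 0.3 ≤ 0.3852 < 1.1 is true → IN Λ
[2] lift (-10,0): star map gives -10.0000; window check 0.3 ≤ -10.0000 < 1.1 is false → out
[3] lift (-11,-2): star map gives -10.6148; window check 0.3 ≤ -10.6148 < 1.1 is false → out
[4] lift (2,7): star map gives 0.6519; window check 0.3 ≤ 0.6519 < 1.1 is true → IN Λ
[5] lift (4,11): star map gives 1.8816; window check 0.3 ≤ 1.8816 < 1.1 is false → out
[6] lift (-5,-11): star map gives -2.8816; window check 0.3 ≤ -2.8816 < 1.1 is false → out

1, 4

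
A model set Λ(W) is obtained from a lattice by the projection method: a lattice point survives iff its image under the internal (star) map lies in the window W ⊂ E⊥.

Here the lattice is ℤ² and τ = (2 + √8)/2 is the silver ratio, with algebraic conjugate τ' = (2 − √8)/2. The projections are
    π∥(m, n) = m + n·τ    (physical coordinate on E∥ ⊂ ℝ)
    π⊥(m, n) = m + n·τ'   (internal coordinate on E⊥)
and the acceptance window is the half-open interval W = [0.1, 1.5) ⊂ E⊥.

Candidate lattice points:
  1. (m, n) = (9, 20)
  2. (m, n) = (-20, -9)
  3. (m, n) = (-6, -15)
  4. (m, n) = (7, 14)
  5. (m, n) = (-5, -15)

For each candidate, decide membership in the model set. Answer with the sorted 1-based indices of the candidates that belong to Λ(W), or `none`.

1, 3, 4, 5

τ' = (2−√8)/2 ≈ -0.4142.
#1 (9,20): internal coord 9 + (20)·τ' = +0.7157; +0.7157 ∈ [0.1, 1.5) → IN Λ
#2 (-20,-9): internal coord -20 + (-9)·τ' = -16.2721; -16.2721 ∉ [0.1, 1.5) → out
#3 (-6,-15): internal coord -6 + (-15)·τ' = +0.2132; +0.2132 ∈ [0.1, 1.5) → IN Λ
#4 (7,14): internal coord 7 + (14)·τ' = +1.2010; +1.2010 ∈ [0.1, 1.5) → IN Λ
#5 (-5,-15): internal coord -5 + (-15)·τ' = +1.2132; +1.2132 ∈ [0.1, 1.5) → IN Λ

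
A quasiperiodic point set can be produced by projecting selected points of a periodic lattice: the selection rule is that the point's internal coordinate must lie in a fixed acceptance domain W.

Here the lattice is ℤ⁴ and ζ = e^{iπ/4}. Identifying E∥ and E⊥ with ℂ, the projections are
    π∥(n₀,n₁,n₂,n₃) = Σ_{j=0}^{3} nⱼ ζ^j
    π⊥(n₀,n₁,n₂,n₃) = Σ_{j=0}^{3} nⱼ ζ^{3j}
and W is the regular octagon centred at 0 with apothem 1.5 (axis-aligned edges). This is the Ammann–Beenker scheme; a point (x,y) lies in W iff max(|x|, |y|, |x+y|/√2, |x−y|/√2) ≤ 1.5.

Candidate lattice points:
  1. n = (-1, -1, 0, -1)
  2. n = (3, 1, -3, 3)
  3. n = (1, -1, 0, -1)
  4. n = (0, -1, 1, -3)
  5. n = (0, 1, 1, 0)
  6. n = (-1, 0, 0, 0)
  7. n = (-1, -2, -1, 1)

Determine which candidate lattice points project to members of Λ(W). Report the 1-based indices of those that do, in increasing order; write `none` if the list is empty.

5, 6, 7

π⊥(n) = n₀ + n₁ζ³ + n₂ζ⁶ + n₃ζ⁹ where ζ = e^{iπ/4}.
#1 (-1, -1, 0, -1): internal (-1.000000, -1.414214); octagon support 1.707107 vs apothem 1.5 → ∉ W
#2 (3, 1, -3, 3): internal (4.414214, 5.828427); octagon support 7.242641 vs apothem 1.5 → ∉ W
#3 (1, -1, 0, -1): internal (1.000000, -1.414214); octagon support 1.707107 vs apothem 1.5 → ∉ W
#4 (0, -1, 1, -3): internal (-1.414214, -3.828427); octagon support 3.828427 vs apothem 1.5 → ∉ W
#5 (0, 1, 1, 0): internal (-0.707107, -0.292893); octagon support 0.707107 vs apothem 1.5 → ∈ W
#6 (-1, 0, 0, 0): internal (-1.000000, 0.000000); octagon support 1.000000 vs apothem 1.5 → ∈ W
#7 (-1, -2, -1, 1): internal (1.121320, 0.292893); octagon support 1.121320 vs apothem 1.5 → ∈ W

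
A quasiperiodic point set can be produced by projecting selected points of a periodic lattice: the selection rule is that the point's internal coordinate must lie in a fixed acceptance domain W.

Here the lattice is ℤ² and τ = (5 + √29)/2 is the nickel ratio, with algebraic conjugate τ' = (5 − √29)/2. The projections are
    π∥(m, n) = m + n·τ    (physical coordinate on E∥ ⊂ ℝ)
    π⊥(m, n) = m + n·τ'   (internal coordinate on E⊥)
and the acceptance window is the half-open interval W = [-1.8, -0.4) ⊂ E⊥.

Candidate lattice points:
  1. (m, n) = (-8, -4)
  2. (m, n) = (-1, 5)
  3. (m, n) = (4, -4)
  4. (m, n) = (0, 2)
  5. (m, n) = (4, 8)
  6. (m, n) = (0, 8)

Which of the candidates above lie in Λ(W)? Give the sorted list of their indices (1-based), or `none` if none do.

τ' = (5−√29)/2 ≈ -0.19258.
#1 (-8,-4): internal coord -8 + (-4)·τ' = -7.22967; -7.22967 ∉ [-1.8, -0.4) → out
#2 (-1,5): internal coord -1 + (5)·τ' = -1.96291; -1.96291 ∉ [-1.8, -0.4) → out
#3 (4,-4): internal coord 4 + (-4)·τ' = +4.77033; +4.77033 ∉ [-1.8, -0.4) → out
#4 (0,2): internal coord 0 + (2)·τ' = -0.38516; -0.38516 ∉ [-1.8, -0.4) → out
#5 (4,8): internal coord 4 + (8)·τ' = +2.45934; +2.45934 ∉ [-1.8, -0.4) → out
#6 (0,8): internal coord 0 + (8)·τ' = -1.54066; -1.54066 ∈ [-1.8, -0.4) → IN Λ

6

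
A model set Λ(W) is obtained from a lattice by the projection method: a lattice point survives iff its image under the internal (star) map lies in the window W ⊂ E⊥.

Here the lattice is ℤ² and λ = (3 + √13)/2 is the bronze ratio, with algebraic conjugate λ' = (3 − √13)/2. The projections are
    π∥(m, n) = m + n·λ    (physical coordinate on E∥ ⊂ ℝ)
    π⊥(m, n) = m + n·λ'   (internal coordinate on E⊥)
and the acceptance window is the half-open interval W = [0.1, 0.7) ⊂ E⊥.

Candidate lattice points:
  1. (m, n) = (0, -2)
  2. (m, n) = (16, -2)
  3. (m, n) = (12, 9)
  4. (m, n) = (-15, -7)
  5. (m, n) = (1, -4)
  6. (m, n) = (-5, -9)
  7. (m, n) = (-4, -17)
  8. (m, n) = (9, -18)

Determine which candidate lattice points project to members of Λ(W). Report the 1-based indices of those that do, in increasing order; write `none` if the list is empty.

λ' = (3−√13)/2 ≈ -0.302776.
[1] lift (0,-2): star map gives 0.605551; window check 0.1 ≤ 0.605551 < 0.7 is true → IN Λ
[2] lift (16,-2): star map gives 16.605551; window check 0.1 ≤ 16.605551 < 0.7 is false → out
[3] lift (12,9): star map gives 9.275019; window check 0.1 ≤ 9.275019 < 0.7 is false → out
[4] lift (-15,-7): star map gives -12.880571; window check 0.1 ≤ -12.880571 < 0.7 is false → out
[5] lift (1,-4): star map gives 2.211103; window check 0.1 ≤ 2.211103 < 0.7 is false → out
[6] lift (-5,-9): star map gives -2.275019; window check 0.1 ≤ -2.275019 < 0.7 is false → out
[7] lift (-4,-17): star map gives 1.147186; window check 0.1 ≤ 1.147186 < 0.7 is false → out
[8] lift (9,-18): star map gives 14.449961; window check 0.1 ≤ 14.449961 < 0.7 is false → out

1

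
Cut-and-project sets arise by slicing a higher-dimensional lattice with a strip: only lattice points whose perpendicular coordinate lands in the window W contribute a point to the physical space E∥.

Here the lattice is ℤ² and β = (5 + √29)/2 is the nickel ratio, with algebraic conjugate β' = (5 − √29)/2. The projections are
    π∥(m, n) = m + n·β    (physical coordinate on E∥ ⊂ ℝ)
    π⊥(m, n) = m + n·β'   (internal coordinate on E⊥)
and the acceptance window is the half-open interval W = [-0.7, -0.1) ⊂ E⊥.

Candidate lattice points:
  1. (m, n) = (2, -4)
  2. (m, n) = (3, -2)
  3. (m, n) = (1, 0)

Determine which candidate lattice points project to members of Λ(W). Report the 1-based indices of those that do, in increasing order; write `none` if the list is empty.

β' = (5−√29)/2 ≈ -0.1926.
#1 (2,-4): internal coord 2 + (-4)·β' = +2.7703; +2.7703 ∉ [-0.7, -0.1) → out
#2 (3,-2): internal coord 3 + (-2)·β' = +3.3852; +3.3852 ∉ [-0.7, -0.1) → out
#3 (1,0): internal coord 1 + (0)·β' = +1.0000; +1.0000 ∉ [-0.7, -0.1) → out

none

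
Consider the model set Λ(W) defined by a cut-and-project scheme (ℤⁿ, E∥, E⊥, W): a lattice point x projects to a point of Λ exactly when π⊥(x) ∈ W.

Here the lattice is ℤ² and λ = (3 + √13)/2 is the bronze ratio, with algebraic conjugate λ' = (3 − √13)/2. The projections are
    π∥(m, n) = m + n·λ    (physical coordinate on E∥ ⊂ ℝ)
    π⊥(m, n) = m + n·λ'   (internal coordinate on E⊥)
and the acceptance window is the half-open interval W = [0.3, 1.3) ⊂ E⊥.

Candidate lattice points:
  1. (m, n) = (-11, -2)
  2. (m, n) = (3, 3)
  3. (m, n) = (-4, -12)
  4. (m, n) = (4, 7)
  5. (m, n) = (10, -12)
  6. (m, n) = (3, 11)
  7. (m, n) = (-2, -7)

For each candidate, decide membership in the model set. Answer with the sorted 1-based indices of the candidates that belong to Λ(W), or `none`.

none

Numerically λ ≈ 3.3028 and λ' = −1/λ ≈ -0.3028.
[1] lift (-11,-2): star map gives -10.3944; window check 0.3 ≤ -10.3944 < 1.3 is false → out
[2] lift (3,3): star map gives 2.0917; window check 0.3 ≤ 2.0917 < 1.3 is false → out
[3] lift (-4,-12): star map gives -0.3667; window check 0.3 ≤ -0.3667 < 1.3 is false → out
[4] lift (4,7): star map gives 1.8806; window check 0.3 ≤ 1.8806 < 1.3 is false → out
[5] lift (10,-12): star map gives 13.6333; window check 0.3 ≤ 13.6333 < 1.3 is false → out
[6] lift (3,11): star map gives -0.3305; window check 0.3 ≤ -0.3305 < 1.3 is false → out
[7] lift (-2,-7): star map gives 0.1194; window check 0.3 ≤ 0.1194 < 1.3 is false → out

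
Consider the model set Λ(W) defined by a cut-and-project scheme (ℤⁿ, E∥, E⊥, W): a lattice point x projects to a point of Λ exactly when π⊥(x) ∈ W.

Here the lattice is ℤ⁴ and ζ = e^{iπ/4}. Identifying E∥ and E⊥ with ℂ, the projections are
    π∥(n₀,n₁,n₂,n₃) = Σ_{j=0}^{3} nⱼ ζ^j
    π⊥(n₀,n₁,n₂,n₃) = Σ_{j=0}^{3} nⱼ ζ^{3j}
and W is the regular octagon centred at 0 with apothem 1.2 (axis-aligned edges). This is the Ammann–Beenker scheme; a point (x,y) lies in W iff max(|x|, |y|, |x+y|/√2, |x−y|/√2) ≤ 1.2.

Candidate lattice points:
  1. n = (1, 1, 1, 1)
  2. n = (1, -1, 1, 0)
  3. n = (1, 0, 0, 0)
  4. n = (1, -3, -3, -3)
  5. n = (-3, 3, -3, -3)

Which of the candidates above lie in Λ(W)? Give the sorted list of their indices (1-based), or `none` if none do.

π⊥(n) = n₀ + n₁ζ³ + n₂ζ⁶ + n₃ζ⁹ where ζ = e^{iπ/4}.
candidate 1: n = (1, 1, 1, 1) → π⊥ ≈ (+1.00000, +0.41421); max(|x|,|y|,|x±y|/√2) = 1.00000 ≤ 1.2 ⇒ ∈ W
candidate 2: n = (1, -1, 1, 0) → π⊥ ≈ (+1.70711, -1.70711); max(|x|,|y|,|x±y|/√2) = 2.41421 > 1.2 ⇒ ∉ W
candidate 3: n = (1, 0, 0, 0) → π⊥ ≈ (+1.00000, +0.00000); max(|x|,|y|,|x±y|/√2) = 1.00000 ≤ 1.2 ⇒ ∈ W
candidate 4: n = (1, -3, -3, -3) → π⊥ ≈ (+1.00000, -1.24264); max(|x|,|y|,|x±y|/√2) = 1.58579 > 1.2 ⇒ ∉ W
candidate 5: n = (-3, 3, -3, -3) → π⊥ ≈ (-7.24264, +3.00000); max(|x|,|y|,|x±y|/√2) = 7.24264 > 1.2 ⇒ ∉ W

1, 3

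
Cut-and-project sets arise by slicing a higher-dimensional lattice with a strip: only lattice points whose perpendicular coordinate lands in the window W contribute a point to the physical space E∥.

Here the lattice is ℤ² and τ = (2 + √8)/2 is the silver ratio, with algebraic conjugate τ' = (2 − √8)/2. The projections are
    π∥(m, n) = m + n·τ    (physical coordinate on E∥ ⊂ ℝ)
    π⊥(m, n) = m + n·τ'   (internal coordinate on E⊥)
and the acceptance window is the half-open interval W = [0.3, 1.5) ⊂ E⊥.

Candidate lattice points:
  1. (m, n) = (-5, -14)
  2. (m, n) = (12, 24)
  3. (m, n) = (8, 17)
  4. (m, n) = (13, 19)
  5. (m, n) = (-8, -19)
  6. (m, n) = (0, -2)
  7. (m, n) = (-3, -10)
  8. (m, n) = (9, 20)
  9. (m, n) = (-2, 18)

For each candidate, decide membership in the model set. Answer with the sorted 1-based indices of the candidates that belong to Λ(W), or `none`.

1, 3, 6, 7, 8

Compute τ' = (2−√8)/2 = -0.414214, so π⊥(m,n) = m -0.414214·n.
[1] lift (-5,-14): star map gives 0.798990; window check 0.3 ≤ 0.798990 < 1.5 is true → IN Λ
[2] lift (12,24): star map gives 2.058875; window check 0.3 ≤ 2.058875 < 1.5 is false → out
[3] lift (8,17): star map gives 0.958369; window check 0.3 ≤ 0.958369 < 1.5 is true → IN Λ
[4] lift (13,19): star map gives 5.129942; window check 0.3 ≤ 5.129942 < 1.5 is false → out
[5] lift (-8,-19): star map gives -0.129942; window check 0.3 ≤ -0.129942 < 1.5 is false → out
[6] lift (0,-2): star map gives 0.828427; window check 0.3 ≤ 0.828427 < 1.5 is true → IN Λ
[7] lift (-3,-10): star map gives 1.142136; window check 0.3 ≤ 1.142136 < 1.5 is true → IN Λ
[8] lift (9,20): star map gives 0.715729; window check 0.3 ≤ 0.715729 < 1.5 is true → IN Λ
[9] lift (-2,18): star map gives -9.455844; window check 0.3 ≤ -9.455844 < 1.5 is false → out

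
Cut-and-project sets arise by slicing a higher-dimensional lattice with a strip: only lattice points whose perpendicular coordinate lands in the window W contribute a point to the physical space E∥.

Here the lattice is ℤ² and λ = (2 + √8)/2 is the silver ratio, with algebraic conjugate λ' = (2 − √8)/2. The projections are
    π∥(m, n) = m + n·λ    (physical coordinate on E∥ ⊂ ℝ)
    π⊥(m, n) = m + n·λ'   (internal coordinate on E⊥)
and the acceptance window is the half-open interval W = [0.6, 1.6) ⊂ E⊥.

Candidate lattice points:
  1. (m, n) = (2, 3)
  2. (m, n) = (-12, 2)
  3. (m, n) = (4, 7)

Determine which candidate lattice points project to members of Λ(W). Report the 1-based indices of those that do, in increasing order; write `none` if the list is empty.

1, 3

Compute λ' = (2−√8)/2 = -0.414214, so π⊥(m,n) = m -0.414214·n.
#1 (2,3): internal coord 2 + (3)·λ' = +0.757359; +0.757359 ∈ [0.6, 1.6) → IN Λ
#2 (-12,2): internal coord -12 + (2)·λ' = -12.828427; -12.828427 ∉ [0.6, 1.6) → out
#3 (4,7): internal coord 4 + (7)·λ' = +1.100505; +1.100505 ∈ [0.6, 1.6) → IN Λ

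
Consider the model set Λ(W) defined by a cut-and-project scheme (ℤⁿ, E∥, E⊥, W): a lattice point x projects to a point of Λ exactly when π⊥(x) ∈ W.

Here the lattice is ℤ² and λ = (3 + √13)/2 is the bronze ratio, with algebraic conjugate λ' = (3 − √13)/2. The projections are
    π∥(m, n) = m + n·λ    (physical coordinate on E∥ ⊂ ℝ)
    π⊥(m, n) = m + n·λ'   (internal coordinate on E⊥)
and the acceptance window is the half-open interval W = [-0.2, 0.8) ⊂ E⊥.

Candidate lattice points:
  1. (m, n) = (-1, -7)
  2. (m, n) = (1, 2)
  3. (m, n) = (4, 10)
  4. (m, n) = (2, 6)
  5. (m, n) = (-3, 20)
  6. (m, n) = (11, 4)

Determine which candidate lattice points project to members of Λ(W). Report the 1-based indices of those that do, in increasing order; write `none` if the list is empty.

Numerically λ ≈ 3.302776 and λ' = −1/λ ≈ -0.302776.
[1] lift (-1,-7): star map gives 1.119429; window check -0.2 ≤ 1.119429 < 0.8 is false → out
[2] lift (1,2): star map gives 0.394449; window check -0.2 ≤ 0.394449 < 0.8 is true → IN Λ
[3] lift (4,10): star map gives 0.972244; window check -0.2 ≤ 0.972244 < 0.8 is false → out
[4] lift (2,6): star map gives 0.183346; window check -0.2 ≤ 0.183346 < 0.8 is true → IN Λ
[5] lift (-3,20): star map gives -9.055513; window check -0.2 ≤ -9.055513 < 0.8 is false → out
[6] lift (11,4): star map gives 9.788897; window check -0.2 ≤ 9.788897 < 0.8 is false → out

2, 4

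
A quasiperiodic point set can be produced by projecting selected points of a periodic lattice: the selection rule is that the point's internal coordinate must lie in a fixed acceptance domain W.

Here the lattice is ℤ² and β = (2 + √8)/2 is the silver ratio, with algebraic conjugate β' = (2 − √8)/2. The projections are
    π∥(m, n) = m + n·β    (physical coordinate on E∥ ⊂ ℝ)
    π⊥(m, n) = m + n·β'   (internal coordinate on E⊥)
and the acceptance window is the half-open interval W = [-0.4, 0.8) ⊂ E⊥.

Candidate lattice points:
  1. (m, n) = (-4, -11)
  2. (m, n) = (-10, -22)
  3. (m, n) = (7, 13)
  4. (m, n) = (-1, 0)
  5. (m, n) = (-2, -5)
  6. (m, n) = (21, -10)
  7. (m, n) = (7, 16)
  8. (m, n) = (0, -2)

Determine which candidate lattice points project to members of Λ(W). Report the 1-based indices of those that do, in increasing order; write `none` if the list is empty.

β' = (2−√8)/2 ≈ -0.4142.
#1 (-4,-11): internal coord -4 + (-11)·β' = +0.5563; +0.5563 ∈ [-0.4, 0.8) → IN Λ
#2 (-10,-22): internal coord -10 + (-22)·β' = -0.8873; -0.8873 ∉ [-0.4, 0.8) → out
#3 (7,13): internal coord 7 + (13)·β' = +1.6152; +1.6152 ∉ [-0.4, 0.8) → out
#4 (-1,0): internal coord -1 + (0)·β' = -1.0000; -1.0000 ∉ [-0.4, 0.8) → out
#5 (-2,-5): internal coord -2 + (-5)·β' = +0.0711; +0.0711 ∈ [-0.4, 0.8) → IN Λ
#6 (21,-10): internal coord 21 + (-10)·β' = +25.1421; +25.1421 ∉ [-0.4, 0.8) → out
#7 (7,16): internal coord 7 + (16)·β' = +0.3726; +0.3726 ∈ [-0.4, 0.8) → IN Λ
#8 (0,-2): internal coord 0 + (-2)·β' = +0.8284; +0.8284 ∉ [-0.4, 0.8) → out

1, 5, 7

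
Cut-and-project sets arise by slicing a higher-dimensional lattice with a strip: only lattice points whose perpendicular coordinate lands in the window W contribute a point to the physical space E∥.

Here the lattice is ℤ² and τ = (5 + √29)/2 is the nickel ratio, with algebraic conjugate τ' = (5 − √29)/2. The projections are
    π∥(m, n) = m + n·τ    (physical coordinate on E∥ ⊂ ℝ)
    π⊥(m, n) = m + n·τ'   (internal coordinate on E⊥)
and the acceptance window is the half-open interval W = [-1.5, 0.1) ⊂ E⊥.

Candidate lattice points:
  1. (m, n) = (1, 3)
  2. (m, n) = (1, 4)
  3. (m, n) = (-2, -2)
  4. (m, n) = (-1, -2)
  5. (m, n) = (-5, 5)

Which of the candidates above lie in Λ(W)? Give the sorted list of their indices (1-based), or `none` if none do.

Numerically τ ≈ 5.19258 and τ' = −1/τ ≈ -0.19258.
candidate 1: (m,n)=(1,3) → π∥ = 1+3·τ ≈ 16.57775, π⊥ = 1+3·τ' ≈ 0.42225 ∉ [-1.5, 0.1) ⇒ out
candidate 2: (m,n)=(1,4) → π∥ = 1+4·τ ≈ 21.77033, π⊥ = 1+4·τ' ≈ 0.22967 ∉ [-1.5, 0.1) ⇒ out
candidate 3: (m,n)=(-2,-2) → π∥ = -2-2·τ ≈ -12.38516, π⊥ = -2-2·τ' ≈ -1.61484 ∉ [-1.5, 0.1) ⇒ out
candidate 4: (m,n)=(-1,-2) → π∥ = -1-2·τ ≈ -11.38516, π⊥ = -1-2·τ' ≈ -0.61484 ∈ [-1.5, 0.1) ⇒ IN Λ
candidate 5: (m,n)=(-5,5) → π∥ = -5+5·τ ≈ 20.96291, π⊥ = -5+5·τ' ≈ -5.96291 ∉ [-1.5, 0.1) ⇒ out

4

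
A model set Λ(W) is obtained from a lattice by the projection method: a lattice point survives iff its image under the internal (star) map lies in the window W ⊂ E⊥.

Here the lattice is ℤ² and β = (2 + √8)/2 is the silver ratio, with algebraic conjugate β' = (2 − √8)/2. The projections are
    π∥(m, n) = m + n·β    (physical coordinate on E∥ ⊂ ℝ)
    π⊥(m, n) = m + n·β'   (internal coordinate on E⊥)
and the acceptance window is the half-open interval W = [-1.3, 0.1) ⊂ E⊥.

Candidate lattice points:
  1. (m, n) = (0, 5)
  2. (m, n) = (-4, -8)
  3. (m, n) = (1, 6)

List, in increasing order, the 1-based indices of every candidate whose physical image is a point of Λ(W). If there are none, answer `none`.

Compute β' = (2−√8)/2 = -0.414214, so π⊥(m,n) = m -0.414214·n.
#1 (0,5): internal coord 0 + (5)·β' = -2.071068; -2.071068 ∉ [-1.3, 0.1) → out
#2 (-4,-8): internal coord -4 + (-8)·β' = -0.686292; -0.686292 ∈ [-1.3, 0.1) → IN Λ
#3 (1,6): internal coord 1 + (6)·β' = -1.485281; -1.485281 ∉ [-1.3, 0.1) → out

2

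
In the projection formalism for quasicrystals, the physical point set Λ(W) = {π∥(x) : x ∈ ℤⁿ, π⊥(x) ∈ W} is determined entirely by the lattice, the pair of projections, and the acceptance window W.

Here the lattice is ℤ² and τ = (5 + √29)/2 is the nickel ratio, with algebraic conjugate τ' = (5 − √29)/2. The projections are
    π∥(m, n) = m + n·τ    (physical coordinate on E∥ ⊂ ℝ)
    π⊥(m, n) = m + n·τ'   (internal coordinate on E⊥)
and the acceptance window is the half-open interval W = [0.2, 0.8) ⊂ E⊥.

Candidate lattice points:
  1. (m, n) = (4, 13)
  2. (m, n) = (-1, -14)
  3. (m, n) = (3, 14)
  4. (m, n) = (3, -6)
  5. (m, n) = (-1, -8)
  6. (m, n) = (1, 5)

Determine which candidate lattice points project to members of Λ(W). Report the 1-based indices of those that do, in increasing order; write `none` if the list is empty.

Compute τ' = (5−√29)/2 = -0.192582, so π⊥(m,n) = m -0.192582·n.
[1] lift (4,13): star map gives 1.496429; window check 0.2 ≤ 1.496429 < 0.8 is false → out
[2] lift (-1,-14): star map gives 1.696154; window check 0.2 ≤ 1.696154 < 0.8 is false → out
[3] lift (3,14): star map gives 0.303846; window check 0.2 ≤ 0.303846 < 0.8 is true → IN Λ
[4] lift (3,-6): star map gives 4.155494; window check 0.2 ≤ 4.155494 < 0.8 is false → out
[5] lift (-1,-8): star map gives 0.540659; window check 0.2 ≤ 0.540659 < 0.8 is true → IN Λ
[6] lift (1,5): star map gives 0.037088; window check 0.2 ≤ 0.037088 < 0.8 is false → out

3, 5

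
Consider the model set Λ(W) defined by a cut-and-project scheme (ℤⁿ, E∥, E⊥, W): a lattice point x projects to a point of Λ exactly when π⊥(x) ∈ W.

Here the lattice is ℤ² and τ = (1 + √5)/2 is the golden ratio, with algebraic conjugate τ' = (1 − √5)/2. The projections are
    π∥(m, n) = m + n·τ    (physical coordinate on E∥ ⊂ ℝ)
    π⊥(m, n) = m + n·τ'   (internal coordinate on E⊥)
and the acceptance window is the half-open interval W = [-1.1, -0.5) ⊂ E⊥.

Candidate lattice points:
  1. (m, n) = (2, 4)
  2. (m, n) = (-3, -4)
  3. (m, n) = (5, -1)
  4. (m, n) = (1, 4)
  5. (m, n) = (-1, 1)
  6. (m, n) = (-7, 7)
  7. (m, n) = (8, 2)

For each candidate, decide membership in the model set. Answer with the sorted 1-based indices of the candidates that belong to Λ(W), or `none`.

2

Numerically τ ≈ 1.6180 and τ' = −1/τ ≈ -0.6180.
candidate 1: (m,n)=(2,4) → π∥ = 2+4·τ ≈ 8.4721, π⊥ = 2+4·τ' ≈ -0.4721 ∉ [-1.1, -0.5) ⇒ out
candidate 2: (m,n)=(-3,-4) → π∥ = -3-4·τ ≈ -9.4721, π⊥ = -3-4·τ' ≈ -0.5279 ∈ [-1.1, -0.5) ⇒ IN Λ
candidate 3: (m,n)=(5,-1) → π∥ = 5-1·τ ≈ 3.3820, π⊥ = 5-1·τ' ≈ 5.6180 ∉ [-1.1, -0.5) ⇒ out
candidate 4: (m,n)=(1,4) → π∥ = 1+4·τ ≈ 7.4721, π⊥ = 1+4·τ' ≈ -1.4721 ∉ [-1.1, -0.5) ⇒ out
candidate 5: (m,n)=(-1,1) → π∥ = -1+1·τ ≈ 0.6180, π⊥ = -1+1·τ' ≈ -1.6180 ∉ [-1.1, -0.5) ⇒ out
candidate 6: (m,n)=(-7,7) → π∥ = -7+7·τ ≈ 4.3262, π⊥ = -7+7·τ' ≈ -11.3262 ∉ [-1.1, -0.5) ⇒ out
candidate 7: (m,n)=(8,2) → π∥ = 8+2·τ ≈ 11.2361, π⊥ = 8+2·τ' ≈ 6.7639 ∉ [-1.1, -0.5) ⇒ out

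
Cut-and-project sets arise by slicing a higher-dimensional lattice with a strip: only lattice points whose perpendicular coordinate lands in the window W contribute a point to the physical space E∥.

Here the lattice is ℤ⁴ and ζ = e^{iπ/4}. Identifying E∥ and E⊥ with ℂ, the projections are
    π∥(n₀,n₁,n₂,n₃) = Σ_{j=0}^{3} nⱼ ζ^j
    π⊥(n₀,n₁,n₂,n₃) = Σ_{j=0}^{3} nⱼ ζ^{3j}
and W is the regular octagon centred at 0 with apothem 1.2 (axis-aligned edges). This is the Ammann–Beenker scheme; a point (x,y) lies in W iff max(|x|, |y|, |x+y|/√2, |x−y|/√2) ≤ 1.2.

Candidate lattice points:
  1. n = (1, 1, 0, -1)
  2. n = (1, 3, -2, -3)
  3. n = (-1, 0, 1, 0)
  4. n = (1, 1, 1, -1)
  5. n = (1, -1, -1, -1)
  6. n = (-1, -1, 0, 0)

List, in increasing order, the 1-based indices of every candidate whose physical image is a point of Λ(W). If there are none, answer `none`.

With ζ = e^{iπ/4} the internal vectors are ζ^0,ζ^3,ζ^6,ζ^9.
candidate 1: n = (1, 1, 0, -1) → π⊥ ≈ (-0.41421, +0.00000); max(|x|,|y|,|x±y|/√2) = 0.41421 ≤ 1.2 ⇒ ∈ W
candidate 2: n = (1, 3, -2, -3) → π⊥ ≈ (-3.24264, +2.00000); max(|x|,|y|,|x±y|/√2) = 3.70711 > 1.2 ⇒ ∉ W
candidate 3: n = (-1, 0, 1, 0) → π⊥ ≈ (-1.00000, -1.00000); max(|x|,|y|,|x±y|/√2) = 1.41421 > 1.2 ⇒ ∉ W
candidate 4: n = (1, 1, 1, -1) → π⊥ ≈ (-0.41421, -1.00000); max(|x|,|y|,|x±y|/√2) = 1.00000 ≤ 1.2 ⇒ ∈ W
candidate 5: n = (1, -1, -1, -1) → π⊥ ≈ (+1.00000, -0.41421); max(|x|,|y|,|x±y|/√2) = 1.00000 ≤ 1.2 ⇒ ∈ W
candidate 6: n = (-1, -1, 0, 0) → π⊥ ≈ (-0.29289, -0.70711); max(|x|,|y|,|x±y|/√2) = 0.70711 ≤ 1.2 ⇒ ∈ W

1, 4, 5, 6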